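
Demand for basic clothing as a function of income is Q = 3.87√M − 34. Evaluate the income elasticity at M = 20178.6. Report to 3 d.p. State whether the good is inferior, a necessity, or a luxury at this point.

At M = 20178.6: Q = 515.739.
dQ/dM = 3.87/(2√M) = 0.0136218 at this income.
η = (dQ/dM)·(M/Q) = 0.0136218 × (20178.6/515.739) = 0.533.
Since 0 < η < 1, the good is a necessity.

0.533 (necessity)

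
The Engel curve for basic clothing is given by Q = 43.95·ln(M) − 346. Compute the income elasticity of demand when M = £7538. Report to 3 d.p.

0.948

At M = 7538: Q = 46.373.
dQ/dM = 43.95/M = 0.00583046 at this income.
η = (dQ/dM)·(M/Q) = 0.00583046 × (7538/46.373) = 0.948.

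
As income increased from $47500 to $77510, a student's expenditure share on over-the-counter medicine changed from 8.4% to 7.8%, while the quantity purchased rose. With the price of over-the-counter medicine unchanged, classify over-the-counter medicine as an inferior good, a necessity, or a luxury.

necessity

Quantity rises but the budget share falls as income rises, so 0 < η < 1.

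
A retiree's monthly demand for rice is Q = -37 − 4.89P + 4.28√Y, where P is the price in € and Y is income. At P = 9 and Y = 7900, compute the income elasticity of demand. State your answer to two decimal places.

0.64

At P = 9, Y = 7900: Q = 299.405.
Holding P constant, ∂Q/∂Y = 4.28/(2√Y) = 0.0240769.
η_Y = (∂Q/∂Y)·(Y/Q) = 0.0240769 × (7900/299.405) = 0.64.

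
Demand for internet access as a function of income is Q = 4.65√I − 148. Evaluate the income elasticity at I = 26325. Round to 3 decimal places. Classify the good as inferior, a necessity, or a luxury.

0.622 (necessity)

At I = 26325: Q = 606.462.
dQ/dI = 4.65/(2√I) = 0.0143298 at this income.
η = (dQ/dI)·(I/Q) = 0.0143298 × (26325/606.462) = 0.622.
Since 0 < η < 1, the good is a necessity.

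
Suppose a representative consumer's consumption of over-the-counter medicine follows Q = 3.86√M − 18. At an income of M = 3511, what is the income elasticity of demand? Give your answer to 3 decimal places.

0.543

At M = 3511: Q = 210.719.
dQ/dM = 3.86/(2√M) = 0.0325718 at this income.
η = (dQ/dM)·(M/Q) = 0.0325718 × (3511/210.719) = 0.543.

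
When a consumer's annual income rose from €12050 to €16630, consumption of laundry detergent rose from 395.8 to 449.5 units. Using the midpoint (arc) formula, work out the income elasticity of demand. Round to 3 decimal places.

ΔQ = 449.5 − 395.8 = 53.7; midpoint Q̄ = (395.8 + 449.5)/2 = 422.65.
ΔI = 16630 − 12050 = 4580; midpoint Ī = (12050 + 16630)/2 = 14340.
η = (ΔQ/Q̄) ÷ (ΔI/Ī) = (53.7/422.65) ÷ (4580/14340) = 0.398.

0.398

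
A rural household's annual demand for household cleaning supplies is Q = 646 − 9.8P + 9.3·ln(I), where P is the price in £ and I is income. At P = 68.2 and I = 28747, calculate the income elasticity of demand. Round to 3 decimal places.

At P = 68.2, I = 28747: Q = 73.116.
Holding P constant, ∂Q/∂I = 9.3/I = 0.000323512.
η_I = (∂Q/∂I)·(I/Q) = 0.000323512 × (28747/73.116) = 0.127.

0.127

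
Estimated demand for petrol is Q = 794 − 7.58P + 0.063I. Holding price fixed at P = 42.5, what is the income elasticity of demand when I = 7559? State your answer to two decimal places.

At P = 42.5, I = 7559: Q = 948.067.
Holding P constant, ∂Q/∂I = 0.063.
η_I = (∂Q/∂I)·(I/Q) = 0.063 × (7559/948.067) = 0.50.

0.50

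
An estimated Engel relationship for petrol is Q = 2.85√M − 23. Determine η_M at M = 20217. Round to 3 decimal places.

At M = 20217: Q = 382.232.
dQ/dM = 2.85/(2√M) = 0.010022 at this income.
η = (dQ/dM)·(M/Q) = 0.010022 × (20217/382.232) = 0.530.

0.530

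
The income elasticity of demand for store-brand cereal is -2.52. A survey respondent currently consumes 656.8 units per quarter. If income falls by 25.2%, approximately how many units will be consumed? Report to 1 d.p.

%ΔQ ≈ η × %ΔI = -2.52 × (-25.2%) = 63.504%.
New Q ≈ 656.8 × (1 + 0.63504) = 1073.9.

1073.9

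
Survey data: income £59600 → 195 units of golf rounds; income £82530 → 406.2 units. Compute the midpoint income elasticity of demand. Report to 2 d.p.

ΔQ = 406.2 − 195 = 211.2; midpoint Q̄ = (195 + 406.2)/2 = 300.6.
ΔI = 82530 − 59600 = 22930; midpoint Ī = (59600 + 82530)/2 = 71065.
η = (ΔQ/Q̄) ÷ (ΔI/Ī) = (211.2/300.6) ÷ (22930/71065) = 2.18.

2.18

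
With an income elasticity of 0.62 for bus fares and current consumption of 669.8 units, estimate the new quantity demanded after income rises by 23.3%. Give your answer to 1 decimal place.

766.6

%ΔQ ≈ η × %ΔI = 0.62 × 23.3% = 14.446%.
New Q ≈ 669.8 × (1 + 0.14446) = 766.6.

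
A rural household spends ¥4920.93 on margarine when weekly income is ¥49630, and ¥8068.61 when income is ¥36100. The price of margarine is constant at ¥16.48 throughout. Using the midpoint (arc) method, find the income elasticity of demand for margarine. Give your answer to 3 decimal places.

With a constant price, Q₁ = 4920.93/16.48 = 298.600 and Q₂ = 8068.61/16.48 = 489.600 (equivalently, work directly with expenditure since P cancels).
Midpoint %ΔQ = (8068.61 − 4920.93)/6494.77 = 0.48465; midpoint %ΔI = (36100 − 49630)/42865 = -0.31564.
η = 0.48465 / -0.31564 = -1.535.

-1.535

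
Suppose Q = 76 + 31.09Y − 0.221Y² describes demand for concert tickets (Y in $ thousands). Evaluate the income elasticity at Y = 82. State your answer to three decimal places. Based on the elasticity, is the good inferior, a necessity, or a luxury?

At Y = 82: Q = 1139.3760.
dQ/dY = 31.09 − 0.442Y = -5.15400.
η = (dQ/dY)·(Y/Q) = -5.15400 × (82/1139.3760) = -0.371.
η < 0 ⇒ inferior good.

-0.371 (inferior good)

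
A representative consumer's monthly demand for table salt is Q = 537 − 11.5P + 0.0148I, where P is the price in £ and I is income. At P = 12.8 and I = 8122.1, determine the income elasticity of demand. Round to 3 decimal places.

0.236

At P = 12.8, I = 8122.1: Q = 510.007.
Holding P constant, ∂Q/∂I = 0.0148.
η_I = (∂Q/∂I)·(I/Q) = 0.0148 × (8122.1/510.007) = 0.236.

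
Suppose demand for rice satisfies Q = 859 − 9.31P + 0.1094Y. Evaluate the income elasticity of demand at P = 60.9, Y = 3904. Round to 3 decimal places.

At P = 60.9, Y = 3904: Q = 719.119.
Holding P constant, ∂Q/∂Y = 0.1094.
η_Y = (∂Q/∂Y)·(Y/Q) = 0.1094 × (3904/719.119) = 0.594.

0.594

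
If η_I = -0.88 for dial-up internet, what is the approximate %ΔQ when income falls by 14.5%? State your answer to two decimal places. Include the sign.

%ΔQ ≈ η × %ΔI = -0.88 × (-14.5%) = 12.76%.

12.76%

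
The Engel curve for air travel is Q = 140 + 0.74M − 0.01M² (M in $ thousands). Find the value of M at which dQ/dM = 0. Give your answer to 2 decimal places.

dQ/dM = 0.74 − 0.02M.
The good is inferior where dQ/dM < 0. Setting dQ/dM = 0 gives M = 0.74 / 0.02 = 37.00.

37.00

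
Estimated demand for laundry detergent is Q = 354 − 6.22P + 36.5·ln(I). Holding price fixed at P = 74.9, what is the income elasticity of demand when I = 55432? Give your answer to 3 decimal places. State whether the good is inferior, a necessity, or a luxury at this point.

0.127 (necessity)

At P = 74.9, I = 55432: Q = 286.808.
Holding P constant, ∂Q/∂I = 36.5/I = 0.000658464.
η_I = (∂Q/∂I)·(I/Q) = 0.000658464 × (55432/286.808) = 0.127.
Since 0 < η < 1, this is a necessity.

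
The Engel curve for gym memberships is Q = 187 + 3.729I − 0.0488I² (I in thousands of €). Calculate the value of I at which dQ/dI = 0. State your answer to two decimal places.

38.21

dQ/dI = 3.729 − 0.0976I.
The good is inferior where dQ/dI < 0. Setting dQ/dI = 0 gives I = 3.729 / 0.0976 = 38.21.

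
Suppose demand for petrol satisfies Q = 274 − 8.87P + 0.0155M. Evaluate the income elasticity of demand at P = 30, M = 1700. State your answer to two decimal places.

At P = 30, M = 1700: Q = 34.250.
Holding P constant, ∂Q/∂M = 0.0155.
η_M = (∂Q/∂M)·(M/Q) = 0.0155 × (1700/34.250) = 0.77.

0.77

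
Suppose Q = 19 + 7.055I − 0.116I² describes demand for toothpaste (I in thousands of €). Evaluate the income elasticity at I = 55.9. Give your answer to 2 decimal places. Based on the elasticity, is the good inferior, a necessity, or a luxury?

-6.50 (inferior good)

At I = 55.9: Q = 50.8965.
dQ/dI = 7.055 − 0.232I = -5.91380.
η = (dQ/dI)·(I/Q) = -5.91380 × (55.9/50.8965) = -6.50.
η < 0 ⇒ inferior good.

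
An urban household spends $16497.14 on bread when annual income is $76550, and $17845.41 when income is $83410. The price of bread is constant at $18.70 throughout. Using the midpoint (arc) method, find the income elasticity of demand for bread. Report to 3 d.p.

0.915

With a constant price, Q₁ = 16497.14/18.70 = 882.200 and Q₂ = 17845.41/18.70 = 954.300 (equivalently, work directly with expenditure since P cancels).
Midpoint %ΔQ = (17845.41 − 16497.14)/17171.28 = 0.07852; midpoint %ΔI = (83410 − 76550)/79980 = 0.08577.
η = 0.07852 / 0.08577 = 0.915.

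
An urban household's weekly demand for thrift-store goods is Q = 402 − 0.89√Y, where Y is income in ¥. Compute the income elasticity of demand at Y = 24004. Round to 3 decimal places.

At Y = 24004: Q = 264.110.
dQ/dY = -0.89/(2√Y) = -0.00287222 at this income.
η = (dQ/dY)·(Y/Q) = -0.00287222 × (24004/264.110) = -0.261.

-0.261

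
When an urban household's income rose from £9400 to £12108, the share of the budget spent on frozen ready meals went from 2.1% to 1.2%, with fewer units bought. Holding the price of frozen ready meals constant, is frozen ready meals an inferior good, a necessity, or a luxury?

inferior good

Quantity demanded falls as income rises, so η < 0.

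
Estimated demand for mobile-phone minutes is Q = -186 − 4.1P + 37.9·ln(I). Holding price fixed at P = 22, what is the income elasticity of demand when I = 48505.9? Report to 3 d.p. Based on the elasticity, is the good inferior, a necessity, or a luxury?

At P = 22, I = 48505.9: Q = 132.720.
Holding P constant, ∂Q/∂I = 37.9/I = 0.000781348.
η_I = (∂Q/∂I)·(I/Q) = 0.000781348 × (48505.9/132.720) = 0.286.
Since 0 < η < 1, this is a necessity.

0.286 (necessity)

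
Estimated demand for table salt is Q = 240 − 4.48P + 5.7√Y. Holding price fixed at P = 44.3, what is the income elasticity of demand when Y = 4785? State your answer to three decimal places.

0.452

At P = 44.3, Y = 4785: Q = 435.826.
Holding P constant, ∂Q/∂Y = 5.7/(2√Y) = 0.0412006.
η_Y = (∂Q/∂Y)·(Y/Q) = 0.0412006 × (4785/435.826) = 0.452.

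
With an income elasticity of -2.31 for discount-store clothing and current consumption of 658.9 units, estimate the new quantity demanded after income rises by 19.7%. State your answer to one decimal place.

%ΔQ ≈ η × %ΔI = -2.31 × 19.7% = -45.507%.
New Q ≈ 658.9 × (1 − 0.45507) = 359.1.

359.1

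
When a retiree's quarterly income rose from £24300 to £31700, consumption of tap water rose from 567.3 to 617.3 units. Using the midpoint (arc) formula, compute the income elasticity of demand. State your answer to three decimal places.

0.319

ΔQ = 617.3 − 567.3 = 50; midpoint Q̄ = (567.3 + 617.3)/2 = 592.3.
ΔI = 31700 − 24300 = 7400; midpoint Ī = (24300 + 31700)/2 = 28000.
η = (ΔQ/Q̄) ÷ (ΔI/Ī) = (50/592.3) ÷ (7400/28000) = 0.319.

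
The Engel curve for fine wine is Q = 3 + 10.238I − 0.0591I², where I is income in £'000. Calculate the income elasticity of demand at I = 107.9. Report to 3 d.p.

-0.647

At I = 107.9: Q = 419.6138.
dQ/dI = 10.238 − 0.1182I = -2.51578.
η = (dQ/dI)·(I/Q) = -2.51578 × (107.9/419.6138) = -0.647.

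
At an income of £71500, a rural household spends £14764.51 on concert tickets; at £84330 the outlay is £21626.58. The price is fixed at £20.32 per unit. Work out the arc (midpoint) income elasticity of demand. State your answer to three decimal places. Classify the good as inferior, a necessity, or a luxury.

2.290 (luxury)

With a constant price, Q₁ = 14764.51/20.32 = 726.600 and Q₂ = 21626.58/20.32 = 1064.300 (equivalently, work directly with expenditure since P cancels).
Midpoint %ΔQ = (21626.58 − 14764.51)/18195.55 = 0.37713; midpoint %ΔI = (84330 − 71500)/77915 = 0.16467.
η = 0.37713 / 0.16467 = 2.290.
η > 1 ⇒ luxury.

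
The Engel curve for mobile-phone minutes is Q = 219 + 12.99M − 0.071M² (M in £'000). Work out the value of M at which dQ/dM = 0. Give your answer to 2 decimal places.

dQ/dM = 12.99 − 0.142M.
The good is inferior where dQ/dM < 0. Setting dQ/dM = 0 gives M = 12.99 / 0.142 = 91.48.

91.48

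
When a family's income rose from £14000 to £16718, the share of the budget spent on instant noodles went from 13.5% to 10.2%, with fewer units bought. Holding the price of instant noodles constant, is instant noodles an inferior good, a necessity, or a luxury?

inferior good

Quantity demanded falls as income rises, so η < 0.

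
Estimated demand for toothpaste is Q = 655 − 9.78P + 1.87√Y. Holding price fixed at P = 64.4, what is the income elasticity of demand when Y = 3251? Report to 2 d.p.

At P = 64.4, Y = 3251: Q = 131.791.
Holding P constant, ∂Q/∂Y = 1.87/(2√Y) = 0.0163985.
η_Y = (∂Q/∂Y)·(Y/Q) = 0.0163985 × (3251/131.791) = 0.40.

0.40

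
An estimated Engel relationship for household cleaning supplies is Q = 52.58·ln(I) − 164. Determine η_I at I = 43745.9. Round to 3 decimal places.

0.132

At I = 43745.9: Q = 397.878.
dQ/dI = 52.58/I = 0.00120194 at this income.
η = (dQ/dI)·(I/Q) = 0.00120194 × (43745.9/397.878) = 0.132.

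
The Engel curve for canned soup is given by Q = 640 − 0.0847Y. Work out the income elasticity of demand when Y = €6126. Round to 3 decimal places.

-4.284

At Y = 6126: Q = 121.128.
dQ/dY = −0.0847.
η = (dQ/dY)·(Y/Q) = -0.0847 × (6126/121.128) = -4.284.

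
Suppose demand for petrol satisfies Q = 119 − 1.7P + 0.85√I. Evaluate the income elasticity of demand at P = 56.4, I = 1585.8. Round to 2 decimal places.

At P = 56.4, I = 1585.8: Q = 56.969.
Holding P constant, ∂Q/∂I = 0.85/(2√I) = 0.0106725.
η_I = (∂Q/∂I)·(I/Q) = 0.0106725 × (1585.8/56.969) = 0.30.

0.30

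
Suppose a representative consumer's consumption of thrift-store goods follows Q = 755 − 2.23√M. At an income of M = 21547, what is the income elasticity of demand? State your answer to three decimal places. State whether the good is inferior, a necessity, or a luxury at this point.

-0.383 (inferior good)

At M = 21547: Q = 427.661.
dQ/dM = -2.23/(2√M) = -0.00759594 at this income.
η = (dQ/dM)·(M/Q) = -0.00759594 × (21547/427.661) = -0.383.
Since η < 0, the good is an inferior good.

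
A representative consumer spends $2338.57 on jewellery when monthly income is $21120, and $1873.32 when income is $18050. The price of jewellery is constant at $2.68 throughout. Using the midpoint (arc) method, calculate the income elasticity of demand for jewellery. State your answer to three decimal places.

With a constant price, Q₁ = 2338.57/2.68 = 872.601 and Q₂ = 1873.32/2.68 = 699.000 (equivalently, work directly with expenditure since P cancels).
Midpoint %ΔQ = (1873.32 − 2338.57)/2105.95 = -0.22092; midpoint %ΔI = (18050 − 21120)/19585 = -0.15675.
η = -0.22092 / -0.15675 = 1.409.

1.409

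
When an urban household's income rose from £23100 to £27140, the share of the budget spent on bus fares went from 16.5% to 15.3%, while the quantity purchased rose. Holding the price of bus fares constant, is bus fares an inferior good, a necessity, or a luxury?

necessity

Quantity rises but the budget share falls as income rises, so 0 < η < 1.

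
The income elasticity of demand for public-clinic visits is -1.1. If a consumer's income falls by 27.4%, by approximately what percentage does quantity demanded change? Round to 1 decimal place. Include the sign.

30.1%

%ΔQ ≈ η × %ΔI = -1.1 × (-27.4%) = 30.1%.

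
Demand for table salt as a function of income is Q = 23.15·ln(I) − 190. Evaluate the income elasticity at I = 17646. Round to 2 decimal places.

At I = 17646: Q = 36.367.
dQ/dI = 23.15/I = 0.00131191 at this income.
η = (dQ/dI)·(I/Q) = 0.00131191 × (17646/36.367) = 0.64.

0.64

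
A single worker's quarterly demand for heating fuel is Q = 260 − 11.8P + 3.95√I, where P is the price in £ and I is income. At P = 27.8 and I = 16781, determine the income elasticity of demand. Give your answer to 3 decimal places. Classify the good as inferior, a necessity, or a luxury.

0.577 (necessity)

At P = 27.8, I = 16781: Q = 443.649.
Holding P constant, ∂Q/∂I = 3.95/(2√I) = 0.0152461.
η_I = (∂Q/∂I)·(I/Q) = 0.0152461 × (16781/443.649) = 0.577.
Since 0 < η < 1, this is a necessity.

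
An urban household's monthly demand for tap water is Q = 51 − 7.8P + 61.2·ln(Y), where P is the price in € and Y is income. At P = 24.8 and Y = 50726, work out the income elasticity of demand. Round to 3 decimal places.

0.118

At P = 24.8, Y = 50726: Q = 520.613.
Holding P constant, ∂Q/∂Y = 61.2/Y = 0.00120648.
η_Y = (∂Q/∂Y)·(Y/Q) = 0.00120648 × (50726/520.613) = 0.118.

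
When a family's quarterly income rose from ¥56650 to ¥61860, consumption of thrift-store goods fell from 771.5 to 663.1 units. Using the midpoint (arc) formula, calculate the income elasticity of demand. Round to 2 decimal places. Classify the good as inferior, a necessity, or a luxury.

-1.72 (inferior good)

ΔQ = 663.1 − 771.5 = -108.4; midpoint Q̄ = (771.5 + 663.1)/2 = 717.3.
ΔI = 61860 − 56650 = 5210; midpoint Ī = (56650 + 61860)/2 = 59255.
η = (ΔQ/Q̄) ÷ (ΔI/Ī) = (-108.4/717.3) ÷ (5210/59255) = -1.72.
η < 0 ⇒ inferior good.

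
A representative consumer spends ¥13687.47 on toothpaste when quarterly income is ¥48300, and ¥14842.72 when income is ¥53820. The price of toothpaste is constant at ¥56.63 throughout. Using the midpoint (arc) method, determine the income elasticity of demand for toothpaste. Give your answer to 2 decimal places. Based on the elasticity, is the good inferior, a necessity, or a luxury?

0.75 (necessity)

With a constant price, Q₁ = 13687.47/56.63 = 241.700 and Q₂ = 14842.72/56.63 = 262.100 (equivalently, work directly with expenditure since P cancels).
Midpoint %ΔQ = (14842.72 − 13687.47)/14265.10 = 0.08098; midpoint %ΔI = (53820 − 48300)/51060 = 0.10811.
η = 0.08098 / 0.10811 = 0.75.
0 < η < 1 ⇒ necessity.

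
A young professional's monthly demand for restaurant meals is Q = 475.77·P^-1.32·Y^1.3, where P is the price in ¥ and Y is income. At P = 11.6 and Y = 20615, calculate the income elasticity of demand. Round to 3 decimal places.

For a multiplicative demand Q = A·P^α·Y^β, the income elasticity is β everywhere.
Here β = 1.3, so η = 1.300.

1.300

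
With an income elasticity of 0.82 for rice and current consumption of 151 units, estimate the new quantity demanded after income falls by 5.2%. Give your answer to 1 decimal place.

%ΔQ ≈ η × %ΔI = 0.82 × (-5.2%) = -4.264%.
New Q ≈ 151 × (1 − 0.04264) = 144.6.

144.6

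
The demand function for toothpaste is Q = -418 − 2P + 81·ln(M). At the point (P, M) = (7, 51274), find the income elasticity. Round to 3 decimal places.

At P = 7, M = 51274: Q = 446.440.
Holding P constant, ∂Q/∂M = 81/M = 0.00157975.
η_M = (∂Q/∂M)·(M/Q) = 0.00157975 × (51274/446.440) = 0.181.

0.181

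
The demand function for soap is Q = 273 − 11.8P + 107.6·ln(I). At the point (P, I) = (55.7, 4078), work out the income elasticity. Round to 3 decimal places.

At P = 55.7, I = 4078: Q = 510.258.
Holding P constant, ∂Q/∂I = 107.6/I = 0.0263855.
η_I = (∂Q/∂I)·(I/Q) = 0.0263855 × (4078/510.258) = 0.211.

0.211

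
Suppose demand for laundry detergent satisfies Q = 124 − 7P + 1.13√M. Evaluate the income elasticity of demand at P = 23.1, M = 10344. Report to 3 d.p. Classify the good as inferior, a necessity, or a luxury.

At P = 23.1, M = 10344: Q = 77.227.
Holding P constant, ∂Q/∂M = 1.13/(2√M) = 0.00555526.
η_M = (∂Q/∂M)·(M/Q) = 0.00555526 × (10344/77.227) = 0.744.
Since 0 < η < 1, this is a necessity.

0.744 (necessity)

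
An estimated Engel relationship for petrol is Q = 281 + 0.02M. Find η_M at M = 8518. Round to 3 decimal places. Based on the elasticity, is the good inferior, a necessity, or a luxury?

At M = 8518: Q = 451.360.
dQ/dM = 0.02.
η = (dQ/dM)·(M/Q) = 0.02 × (8518/451.360) = 0.377.
Since 0 < η < 1, the good is a necessity.

0.377 (necessity)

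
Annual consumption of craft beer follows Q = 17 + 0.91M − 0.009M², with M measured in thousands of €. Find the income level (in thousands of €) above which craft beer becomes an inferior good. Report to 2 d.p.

dQ/dM = 0.91 − 0.018M.
The good is inferior where dQ/dM < 0. Setting dQ/dM = 0 gives M = 0.91 / 0.018 = 50.56.

50.56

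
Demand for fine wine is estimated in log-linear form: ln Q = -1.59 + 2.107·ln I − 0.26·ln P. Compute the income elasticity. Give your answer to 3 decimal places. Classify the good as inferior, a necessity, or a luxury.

In a log-linear demand, the coefficient on ln I is the income elasticity.
So η = 2.107.
η > 1 ⇒ luxury.

2.107 (luxury)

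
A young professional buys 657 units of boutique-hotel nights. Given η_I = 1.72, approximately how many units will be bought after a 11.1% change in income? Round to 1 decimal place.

%ΔQ ≈ η × %ΔI = 1.72 × 11.1% = 19.092%.
New Q ≈ 657 × (1 + 0.19092) = 782.4.

782.4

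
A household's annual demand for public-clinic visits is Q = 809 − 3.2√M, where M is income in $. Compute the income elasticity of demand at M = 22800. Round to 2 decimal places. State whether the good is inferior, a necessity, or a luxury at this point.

At M = 22800: Q = 325.811.
dQ/dM = -3.2/(2√M) = -0.0105963 at this income.
η = (dQ/dM)·(M/Q) = -0.0105963 × (22800/325.811) = -0.74.
Since η < 0, the good is an inferior good.

-0.74 (inferior good)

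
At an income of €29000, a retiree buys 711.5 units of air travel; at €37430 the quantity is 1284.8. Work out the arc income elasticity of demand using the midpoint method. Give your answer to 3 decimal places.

2.263

ΔQ = 1284.8 − 711.5 = 573.3; midpoint Q̄ = (711.5 + 1284.8)/2 = 998.15.
ΔI = 37430 − 29000 = 8430; midpoint Ī = (29000 + 37430)/2 = 33215.
η = (ΔQ/Q̄) ÷ (ΔI/Ī) = (573.3/998.15) ÷ (8430/33215) = 2.263.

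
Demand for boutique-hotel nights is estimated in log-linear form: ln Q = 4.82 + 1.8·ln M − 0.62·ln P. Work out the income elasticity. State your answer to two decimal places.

In a log-linear demand, the coefficient on ln M is the income elasticity.
So η = 1.80.

1.80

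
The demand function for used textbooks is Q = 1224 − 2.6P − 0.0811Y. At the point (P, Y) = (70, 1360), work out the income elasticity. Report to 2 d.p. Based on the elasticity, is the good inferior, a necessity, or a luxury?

-0.12 (inferior good)

At P = 70, Y = 1360: Q = 931.704.
Holding P constant, ∂Q/∂Y = −0.0811.
η_Y = (∂Q/∂Y)·(Y/Q) = -0.0811 × (1360/931.704) = -0.12.
Since η < 0, this is an inferior good.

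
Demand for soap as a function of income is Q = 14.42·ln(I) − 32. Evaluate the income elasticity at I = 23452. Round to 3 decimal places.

At I = 23452: Q = 113.104.
dQ/dI = 14.42/I = 0.000614873 at this income.
η = (dQ/dI)·(I/Q) = 0.000614873 × (23452/113.104) = 0.127.

0.127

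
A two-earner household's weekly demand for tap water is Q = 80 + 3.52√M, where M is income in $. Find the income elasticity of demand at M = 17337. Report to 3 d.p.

At M = 17337: Q = 543.479.
dQ/dM = 3.52/(2√M) = 0.0133667 at this income.
η = (dQ/dM)·(M/Q) = 0.0133667 × (17337/543.479) = 0.426.

0.426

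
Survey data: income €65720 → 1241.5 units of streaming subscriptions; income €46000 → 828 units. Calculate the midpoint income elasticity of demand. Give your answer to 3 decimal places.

1.132

ΔQ = 828 − 1241.5 = -413.5; midpoint Q̄ = (1241.5 + 828)/2 = 1034.75.
ΔI = 46000 − 65720 = -19720; midpoint Ī = (65720 + 46000)/2 = 55860.
η = (ΔQ/Q̄) ÷ (ΔI/Ī) = (-413.5/1034.75) ÷ (-19720/55860) = 1.132.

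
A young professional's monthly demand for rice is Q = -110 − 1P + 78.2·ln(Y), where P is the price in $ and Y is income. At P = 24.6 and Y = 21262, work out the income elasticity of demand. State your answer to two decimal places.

At P = 24.6, Y = 21262: Q = 644.638.
Holding P constant, ∂Q/∂Y = 78.2/Y = 0.00367792.
η_Y = (∂Q/∂Y)·(Y/Q) = 0.00367792 × (21262/644.638) = 0.12.

0.12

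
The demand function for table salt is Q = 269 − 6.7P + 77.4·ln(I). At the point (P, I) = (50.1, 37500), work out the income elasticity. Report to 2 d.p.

At P = 50.1, I = 37500: Q = 748.514.
Holding P constant, ∂Q/∂I = 77.4/I = 0.002064.
η_I = (∂Q/∂I)·(I/Q) = 0.002064 × (37500/748.514) = 0.10.

0.10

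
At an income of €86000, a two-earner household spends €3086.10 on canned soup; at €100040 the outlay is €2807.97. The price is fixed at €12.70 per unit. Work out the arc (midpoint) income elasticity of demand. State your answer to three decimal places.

With a constant price, Q₁ = 3086.10/12.70 = 243.000 and Q₂ = 2807.97/12.70 = 221.100 (equivalently, work directly with expenditure since P cancels).
Midpoint %ΔQ = (2807.97 − 3086.10)/2947.04 = -0.09438; midpoint %ΔI = (100040 − 86000)/93020 = 0.15094.
η = -0.09438 / 0.15094 = -0.625.

-0.625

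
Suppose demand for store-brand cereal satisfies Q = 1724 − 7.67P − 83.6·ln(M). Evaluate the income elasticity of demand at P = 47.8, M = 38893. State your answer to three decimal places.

-0.176

At P = 47.8, M = 38893: Q = 473.842.
Holding P constant, ∂Q/∂M = -83.6/M = -0.00214949.
η_M = (∂Q/∂M)·(M/Q) = -0.00214949 × (38893/473.842) = -0.176.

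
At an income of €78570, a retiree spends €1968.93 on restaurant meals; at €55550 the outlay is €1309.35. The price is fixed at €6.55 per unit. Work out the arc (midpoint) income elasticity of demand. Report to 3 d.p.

With a constant price, Q₁ = 1968.93/6.55 = 300.600 and Q₂ = 1309.35/6.55 = 199.901 (equivalently, work directly with expenditure since P cancels).
Midpoint %ΔQ = (1309.35 − 1968.93)/1639.14 = -0.40239; midpoint %ΔI = (55550 − 78570)/67060 = -0.34327.
η = -0.40239 / -0.34327 = 1.172.

1.172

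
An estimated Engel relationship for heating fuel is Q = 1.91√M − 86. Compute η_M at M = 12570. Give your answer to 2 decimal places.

At M = 12570: Q = 128.142.
dQ/dM = 1.91/(2√M) = 0.00851796 at this income.
η = (dQ/dM)·(M/Q) = 0.00851796 × (12570/128.142) = 0.84.

0.84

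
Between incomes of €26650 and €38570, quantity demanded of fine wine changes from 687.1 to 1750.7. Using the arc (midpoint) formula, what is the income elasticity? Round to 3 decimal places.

2.387

ΔQ = 1750.7 − 687.1 = 1063.6; midpoint Q̄ = (687.1 + 1750.7)/2 = 1218.9.
ΔI = 38570 − 26650 = 11920; midpoint Ī = (26650 + 38570)/2 = 32610.
η = (ΔQ/Q̄) ÷ (ΔI/Ī) = (1063.6/1218.9) ÷ (11920/32610) = 2.387.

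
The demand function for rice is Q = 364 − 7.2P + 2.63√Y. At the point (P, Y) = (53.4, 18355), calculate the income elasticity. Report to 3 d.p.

0.530

At P = 53.4, Y = 18355: Q = 335.834.
Holding P constant, ∂Q/∂Y = 2.63/(2√Y) = 0.00970618.
η_Y = (∂Q/∂Y)·(Y/Q) = 0.00970618 × (18355/335.834) = 0.530.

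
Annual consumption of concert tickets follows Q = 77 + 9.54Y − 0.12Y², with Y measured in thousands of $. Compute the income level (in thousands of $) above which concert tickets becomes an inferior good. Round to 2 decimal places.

dQ/dY = 9.54 − 0.24Y.
The good is inferior where dQ/dY < 0. Setting dQ/dY = 0 gives Y = 9.54 / 0.24 = 39.75.

39.75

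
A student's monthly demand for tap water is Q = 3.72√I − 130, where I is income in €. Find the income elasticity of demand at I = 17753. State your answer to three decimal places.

At I = 17753: Q = 365.654.
dQ/dI = 3.72/(2√I) = 0.0139597 at this income.
η = (dQ/dI)·(I/Q) = 0.0139597 × (17753/365.654) = 0.678.

0.678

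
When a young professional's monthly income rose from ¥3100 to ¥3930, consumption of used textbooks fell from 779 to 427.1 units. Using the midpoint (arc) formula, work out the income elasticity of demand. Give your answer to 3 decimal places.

-2.471

ΔQ = 427.1 − 779 = -351.9; midpoint Q̄ = (779 + 427.1)/2 = 603.05.
ΔI = 3930 − 3100 = 830; midpoint Ī = (3100 + 3930)/2 = 3515.
η = (ΔQ/Q̄) ÷ (ΔI/Ī) = (-351.9/603.05) ÷ (830/3515) = -2.471.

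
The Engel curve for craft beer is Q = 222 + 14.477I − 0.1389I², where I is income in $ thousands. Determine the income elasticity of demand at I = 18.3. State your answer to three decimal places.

0.390

At I = 18.3: Q = 440.4129.
dQ/dI = 14.477 − 0.2778I = 9.39326.
η = (dQ/dI)·(I/Q) = 9.39326 × (18.3/440.4129) = 0.390.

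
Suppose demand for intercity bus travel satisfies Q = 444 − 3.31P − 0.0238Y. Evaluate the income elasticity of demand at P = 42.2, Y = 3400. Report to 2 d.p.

-0.36

At P = 42.2, Y = 3400: Q = 223.398.
Holding P constant, ∂Q/∂Y = −0.0238.
η_Y = (∂Q/∂Y)·(Y/Q) = -0.0238 × (3400/223.398) = -0.36.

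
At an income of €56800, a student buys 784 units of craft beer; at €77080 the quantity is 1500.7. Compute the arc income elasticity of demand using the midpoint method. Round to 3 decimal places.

2.071

ΔQ = 1500.7 − 784 = 716.7; midpoint Q̄ = (784 + 1500.7)/2 = 1142.35.
ΔI = 77080 − 56800 = 20280; midpoint Ī = (56800 + 77080)/2 = 66940.
η = (ΔQ/Q̄) ÷ (ΔI/Ī) = (716.7/1142.35) ÷ (20280/66940) = 2.071.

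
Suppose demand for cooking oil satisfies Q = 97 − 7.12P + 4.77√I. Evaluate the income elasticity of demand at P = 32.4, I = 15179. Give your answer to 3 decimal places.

0.647

At P = 32.4, I = 15179: Q = 453.991.
Holding P constant, ∂Q/∂I = 4.77/(2√I) = 0.0193583.
η_I = (∂Q/∂I)·(I/Q) = 0.0193583 × (15179/453.991) = 0.647.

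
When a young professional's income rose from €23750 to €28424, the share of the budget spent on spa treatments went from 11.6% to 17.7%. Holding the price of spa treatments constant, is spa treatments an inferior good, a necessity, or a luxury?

The budget share rises as income rises, so η > 1.

luxury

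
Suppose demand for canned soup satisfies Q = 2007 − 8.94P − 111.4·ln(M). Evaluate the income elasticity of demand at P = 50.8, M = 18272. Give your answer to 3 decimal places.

At P = 50.8, M = 18272: Q = 459.666.
Holding P constant, ∂Q/∂M = -111.4/M = -0.00609676.
η_M = (∂Q/∂M)·(M/Q) = -0.00609676 × (18272/459.666) = -0.242.

-0.242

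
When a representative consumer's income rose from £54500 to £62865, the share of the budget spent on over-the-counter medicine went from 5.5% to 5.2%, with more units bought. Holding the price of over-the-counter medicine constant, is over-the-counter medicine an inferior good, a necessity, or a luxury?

necessity

Quantity rises but the budget share falls as income rises, so 0 < η < 1.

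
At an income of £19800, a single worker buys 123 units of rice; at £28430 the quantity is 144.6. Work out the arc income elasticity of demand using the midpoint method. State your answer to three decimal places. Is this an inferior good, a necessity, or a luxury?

ΔQ = 144.6 − 123 = 21.6; midpoint Q̄ = (123 + 144.6)/2 = 133.8.
ΔI = 28430 − 19800 = 8630; midpoint Ī = (19800 + 28430)/2 = 24115.
η = (ΔQ/Q̄) ÷ (ΔI/Ī) = (21.6/133.8) ÷ (8630/24115) = 0.451.
0 < η < 1 ⇒ necessity.

0.451 (necessity)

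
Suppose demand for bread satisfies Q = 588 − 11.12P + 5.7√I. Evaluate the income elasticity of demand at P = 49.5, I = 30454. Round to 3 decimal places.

At P = 49.5, I = 30454: Q = 1032.271.
Holding P constant, ∂Q/∂I = 5.7/(2√I) = 0.0163314.
η_I = (∂Q/∂I)·(I/Q) = 0.0163314 × (30454/1032.271) = 0.482.

0.482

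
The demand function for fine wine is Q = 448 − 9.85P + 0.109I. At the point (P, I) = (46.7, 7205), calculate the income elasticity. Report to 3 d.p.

At P = 46.7, I = 7205: Q = 773.350.
Holding P constant, ∂Q/∂I = 0.109.
η_I = (∂Q/∂I)·(I/Q) = 0.109 × (7205/773.350) = 1.016.

1.016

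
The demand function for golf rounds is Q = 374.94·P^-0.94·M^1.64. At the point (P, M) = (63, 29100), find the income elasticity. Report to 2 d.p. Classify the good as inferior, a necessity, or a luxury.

1.64 (luxury)

For a multiplicative demand Q = A·P^α·M^β, the income elasticity is β everywhere.
Here β = 1.64, so η = 1.64.
Since η > 1, this is a luxury.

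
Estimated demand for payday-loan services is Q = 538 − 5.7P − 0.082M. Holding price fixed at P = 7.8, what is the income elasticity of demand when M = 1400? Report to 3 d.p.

-0.303

At P = 7.8, M = 1400: Q = 378.740.
Holding P constant, ∂Q/∂M = −0.082.
η_M = (∂Q/∂M)·(M/Q) = -0.082 × (1400/378.740) = -0.303.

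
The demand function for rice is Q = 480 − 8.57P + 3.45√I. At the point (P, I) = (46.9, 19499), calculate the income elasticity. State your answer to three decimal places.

0.430

At P = 46.9, I = 19499: Q = 559.821.
Holding P constant, ∂Q/∂I = 3.45/(2√I) = 0.0123533.
η_I = (∂Q/∂I)·(I/Q) = 0.0123533 × (19499/559.821) = 0.430.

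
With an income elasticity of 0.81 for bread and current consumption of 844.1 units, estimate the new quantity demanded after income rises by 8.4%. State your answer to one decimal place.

%ΔQ ≈ η × %ΔI = 0.81 × 8.4% = 6.804%.
New Q ≈ 844.1 × (1 + 0.06804) = 901.5.

901.5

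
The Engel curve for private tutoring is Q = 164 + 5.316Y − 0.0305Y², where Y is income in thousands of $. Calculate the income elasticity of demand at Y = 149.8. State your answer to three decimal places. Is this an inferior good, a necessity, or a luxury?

At Y = 149.8: Q = 275.9156.
dQ/dY = 5.316 − 0.061Y = -3.82180.
η = (dQ/dY)·(Y/Q) = -3.82180 × (149.8/275.9156) = -2.075.
η < 0 ⇒ inferior good.

-2.075 (inferior good)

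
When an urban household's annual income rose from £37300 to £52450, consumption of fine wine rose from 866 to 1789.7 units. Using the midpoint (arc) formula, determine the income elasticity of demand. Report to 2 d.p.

ΔQ = 1789.7 − 866 = 923.7; midpoint Q̄ = (866 + 1789.7)/2 = 1327.85.
ΔI = 52450 − 37300 = 15150; midpoint Ī = (37300 + 52450)/2 = 44875.
η = (ΔQ/Q̄) ÷ (ΔI/Ī) = (923.7/1327.85) ÷ (15150/44875) = 2.06.

2.06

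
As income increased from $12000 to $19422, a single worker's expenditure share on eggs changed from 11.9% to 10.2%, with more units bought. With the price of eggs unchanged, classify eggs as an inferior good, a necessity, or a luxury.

Quantity rises but the budget share falls as income rises, so 0 < η < 1.

necessity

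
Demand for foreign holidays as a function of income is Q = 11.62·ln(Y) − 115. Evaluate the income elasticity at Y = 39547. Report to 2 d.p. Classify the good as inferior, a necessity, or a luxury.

At Y = 39547: Q = 8.001.
dQ/dY = 11.62/Y = 0.000293828 at this income.
η = (dQ/dY)·(Y/Q) = 0.000293828 × (39547/8.001) = 1.45.
Since η > 1, the good is a luxury.

1.45 (luxury)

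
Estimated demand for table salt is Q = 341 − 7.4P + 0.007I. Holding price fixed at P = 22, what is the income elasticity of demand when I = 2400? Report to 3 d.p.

0.086

At P = 22, I = 2400: Q = 195.000.
Holding P constant, ∂Q/∂I = 0.007.
η_I = (∂Q/∂I)·(I/Q) = 0.007 × (2400/195.000) = 0.086.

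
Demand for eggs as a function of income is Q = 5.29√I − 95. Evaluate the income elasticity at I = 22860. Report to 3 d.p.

At I = 22860: Q = 704.823.
dQ/dI = 5.29/(2√I) = 0.0174939 at this income.
η = (dQ/dI)·(I/Q) = 0.0174939 × (22860/704.823) = 0.567.

0.567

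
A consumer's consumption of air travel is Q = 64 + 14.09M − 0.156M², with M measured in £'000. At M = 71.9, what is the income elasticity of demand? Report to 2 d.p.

-2.22

At M = 71.9: Q = 270.6118.
dQ/dM = 14.09 − 0.312M = -8.34280.
η = (dQ/dM)·(M/Q) = -8.34280 × (71.9/270.6118) = -2.22.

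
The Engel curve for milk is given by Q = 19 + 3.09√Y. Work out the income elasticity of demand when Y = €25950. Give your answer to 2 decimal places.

At Y = 25950: Q = 516.768.
dQ/dY = 3.09/(2√Y) = 0.00959091 at this income.
η = (dQ/dY)·(Y/Q) = 0.00959091 × (25950/516.768) = 0.48.

0.48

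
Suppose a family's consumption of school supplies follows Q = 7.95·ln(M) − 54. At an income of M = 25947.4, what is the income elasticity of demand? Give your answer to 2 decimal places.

0.30

At M = 25947.4: Q = 26.802.
dQ/dM = 7.95/M = 0.000306389 at this income.
η = (dQ/dM)·(M/Q) = 0.000306389 × (25947.4/26.802) = 0.30.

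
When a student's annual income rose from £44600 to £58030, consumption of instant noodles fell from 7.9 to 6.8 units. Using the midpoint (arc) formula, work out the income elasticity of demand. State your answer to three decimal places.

ΔQ = 6.8 − 7.9 = -1.1; midpoint Q̄ = (7.9 + 6.8)/2 = 7.35.
ΔI = 58030 − 44600 = 13430; midpoint Ī = (44600 + 58030)/2 = 51315.
η = (ΔQ/Q̄) ÷ (ΔI/Ī) = (-1.1/7.35) ÷ (13430/51315) = -0.572.

-0.572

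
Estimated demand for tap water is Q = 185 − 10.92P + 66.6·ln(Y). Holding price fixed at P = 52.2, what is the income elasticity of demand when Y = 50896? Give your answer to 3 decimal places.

At P = 52.2, Y = 50896: Q = 336.756.
Holding P constant, ∂Q/∂Y = 66.6/Y = 0.00130855.
η_Y = (∂Q/∂Y)·(Y/Q) = 0.00130855 × (50896/336.756) = 0.198.

0.198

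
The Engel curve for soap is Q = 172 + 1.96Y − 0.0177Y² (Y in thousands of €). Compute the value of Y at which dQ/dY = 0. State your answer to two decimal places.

55.37

dQ/dY = 1.96 − 0.0354Y.
The good is inferior where dQ/dY < 0. Setting dQ/dY = 0 gives Y = 1.96 / 0.0354 = 55.37.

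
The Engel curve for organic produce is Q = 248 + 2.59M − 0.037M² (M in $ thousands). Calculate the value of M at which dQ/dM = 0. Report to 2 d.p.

dQ/dM = 2.59 − 0.074M.
The good is inferior where dQ/dM < 0. Setting dQ/dM = 0 gives M = 2.59 / 0.074 = 35.00.

35.00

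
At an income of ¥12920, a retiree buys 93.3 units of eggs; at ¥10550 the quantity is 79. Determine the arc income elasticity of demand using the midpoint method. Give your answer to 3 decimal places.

0.822

ΔQ = 79 − 93.3 = -14.3; midpoint Q̄ = (93.3 + 79)/2 = 86.15.
ΔI = 10550 − 12920 = -2370; midpoint Ī = (12920 + 10550)/2 = 11735.
η = (ΔQ/Q̄) ÷ (ΔI/Ī) = (-14.3/86.15) ÷ (-2370/11735) = 0.822.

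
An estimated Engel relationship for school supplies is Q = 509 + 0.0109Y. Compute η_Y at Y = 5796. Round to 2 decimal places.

0.11

At Y = 5796: Q = 572.176.
dQ/dY = 0.0109.
η = (dQ/dY)·(Y/Q) = 0.0109 × (5796/572.176) = 0.11.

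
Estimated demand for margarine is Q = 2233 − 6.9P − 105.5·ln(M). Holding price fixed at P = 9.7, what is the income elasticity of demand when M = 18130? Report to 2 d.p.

At P = 9.7, M = 18130: Q = 1131.608.
Holding P constant, ∂Q/∂M = -105.5/M = -0.00581908.
η_M = (∂Q/∂M)·(M/Q) = -0.00581908 × (18130/1131.608) = -0.09.

-0.09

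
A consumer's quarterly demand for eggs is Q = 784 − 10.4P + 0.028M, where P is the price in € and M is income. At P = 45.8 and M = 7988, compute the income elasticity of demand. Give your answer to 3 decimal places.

At P = 45.8, M = 7988: Q = 531.344.
Holding P constant, ∂Q/∂M = 0.028.
η_M = (∂Q/∂M)·(M/Q) = 0.028 × (7988/531.344) = 0.421.

0.421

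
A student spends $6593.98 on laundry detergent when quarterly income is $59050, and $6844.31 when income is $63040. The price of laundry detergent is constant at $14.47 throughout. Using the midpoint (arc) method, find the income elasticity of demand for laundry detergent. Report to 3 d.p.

0.570

With a constant price, Q₁ = 6593.98/14.47 = 455.700 and Q₂ = 6844.31/14.47 = 473.000 (equivalently, work directly with expenditure since P cancels).
Midpoint %ΔQ = (6844.31 − 6593.98)/6719.15 = 0.03726; midpoint %ΔI = (63040 − 59050)/61045 = 0.06536.
η = 0.03726 / 0.06536 = 0.570.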